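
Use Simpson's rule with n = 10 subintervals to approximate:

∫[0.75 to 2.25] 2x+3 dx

f(x) = 2x+3
a = 0.75, b = 2.25, n = 10
h = (b - a)/n = 0.150000

Simpson's rule: (h/3)[f(x₀) + 4f(x₁) + 2f(x₂) + ... + f(xₙ)]

x_0 = 0.7500, f(x_0) = 4.500000, coefficient = 1
x_1 = 0.9000, f(x_1) = 4.800000, coefficient = 4
x_2 = 1.0500, f(x_2) = 5.100000, coefficient = 2
x_3 = 1.2000, f(x_3) = 5.400000, coefficient = 4
x_4 = 1.3500, f(x_4) = 5.700000, coefficient = 2
x_5 = 1.5000, f(x_5) = 6.000000, coefficient = 4
x_6 = 1.6500, f(x_6) = 6.300000, coefficient = 2
x_7 = 1.8000, f(x_7) = 6.600000, coefficient = 4
x_8 = 1.9500, f(x_8) = 6.900000, coefficient = 2
x_9 = 2.1000, f(x_9) = 7.200000, coefficient = 4
x_10 = 2.2500, f(x_10) = 7.500000, coefficient = 1

I ≈ (0.150000/3) × 180.000000 = 9.000000
Exact value: 9.000000
Error: 0.000000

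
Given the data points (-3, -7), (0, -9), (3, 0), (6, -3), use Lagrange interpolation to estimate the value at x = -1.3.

Lagrange interpolation formula:
P(x) = Σ yᵢ × Lᵢ(x)
where Lᵢ(x) = Π_{j≠i} (x - xⱼ)/(xᵢ - xⱼ)

L_0(-1.3) = (-1.3 - 0)/(-3 - 0) × (-1.3 - 3)/(-3 - 3) × (-1.3 - 6)/(-3 - 6) = 0.251895
L_1(-1.3) = (-1.3 - (-3))/(0 - (-3)) × (-1.3 - 3)/(0 - 3) × (-1.3 - 6)/(0 - 6) = 0.988204
L_2(-1.3) = (-1.3 - (-3))/(3 - (-3)) × (-1.3 - 0)/(3 - 0) × (-1.3 - 6)/(3 - 6) = -0.298759
L_3(-1.3) = (-1.3 - (-3))/(6 - (-3)) × (-1.3 - 0)/(6 - 0) × (-1.3 - 3)/(6 - 3) = 0.058660

P(-1.3) = (-7)×L_0(-1.3) + (-9)×L_1(-1.3) + 0×L_2(-1.3) + (-3)×L_3(-1.3)
P(-1.3) = -10.833080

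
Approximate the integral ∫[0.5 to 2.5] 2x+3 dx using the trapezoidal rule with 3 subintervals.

f(x) = 2x+3
a = 0.5, b = 2.5, n = 3
h = (b - a)/n = 0.666667

Trapezoidal rule: (h/2)[f(x₀) + 2f(x₁) + 2f(x₂) + ... + f(xₙ)]

x_0 = 0.5000, f(x_0) = 4.000000, coefficient = 1
x_1 = 1.1667, f(x_1) = 5.333333, coefficient = 2
x_2 = 1.8333, f(x_2) = 6.666667, coefficient = 2
x_3 = 2.5000, f(x_3) = 8.000000, coefficient = 1

I ≈ (0.666667/2) × 36.000000 = 12.000000
Exact value: 12.000000
Error: 0.000000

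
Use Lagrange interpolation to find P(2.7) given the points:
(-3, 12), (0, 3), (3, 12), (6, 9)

Lagrange interpolation formula:
P(x) = Σ yᵢ × Lᵢ(x)
where Lᵢ(x) = Π_{j≠i} (x - xⱼ)/(xᵢ - xⱼ)

L_0(2.7) = (2.7 - 0)/(-3 - 0) × (2.7 - 3)/(-3 - 3) × (2.7 - 6)/(-3 - 6) = -0.016500
L_1(2.7) = (2.7 - (-3))/(0 - (-3)) × (2.7 - 3)/(0 - 3) × (2.7 - 6)/(0 - 6) = 0.104500
L_2(2.7) = (2.7 - (-3))/(3 - (-3)) × (2.7 - 0)/(3 - 0) × (2.7 - 6)/(3 - 6) = 0.940500
L_3(2.7) = (2.7 - (-3))/(6 - (-3)) × (2.7 - 0)/(6 - 0) × (2.7 - 3)/(6 - 3) = -0.028500

P(2.7) = 12×L_0(2.7) + 3×L_1(2.7) + 12×L_2(2.7) + 9×L_3(2.7)
P(2.7) = 11.145000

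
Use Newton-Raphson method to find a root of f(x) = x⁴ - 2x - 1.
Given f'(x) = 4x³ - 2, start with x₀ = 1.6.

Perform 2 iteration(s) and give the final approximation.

f(x) = x⁴ - 2x - 1
f'(x) = 4x³ - 2
x₀ = 1.6

Newton-Raphson formula: x_{n+1} = x_n - f(x_n)/f'(x_n)

Iteration 1:
  f(1.600000) = 2.353600
  f'(1.600000) = 14.384000
  x_1 = 1.600000 - 2.353600/14.384000 = 1.436374
Iteration 2:
  f(1.436374) = 0.383921
  f'(1.436374) = 9.853930
  x_2 = 1.436374 - 0.383921/9.853930 = 1.397413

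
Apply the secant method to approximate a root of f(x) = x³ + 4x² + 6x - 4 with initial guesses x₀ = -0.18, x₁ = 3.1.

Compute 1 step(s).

f(x) = x³ + 4x² + 6x - 4
x₀ = -0.18, x₁ = 3.1

Secant formula: x_{n+1} = x_n - f(x_n)(x_n - x_{n-1})/(f(x_n) - f(x_{n-1}))

Iteration 1:
  f(-0.180000) = -4.956232
  f(3.100000) = 82.831000
  x_2 = 3.100000 - 82.831000×(3.100000 - (-0.180000))/(82.831000 - (-4.956232))
       = 0.005180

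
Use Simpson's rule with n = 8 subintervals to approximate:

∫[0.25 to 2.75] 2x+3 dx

f(x) = 2x+3
a = 0.25, b = 2.75, n = 8
h = (b - a)/n = 0.312500

Simpson's rule: (h/3)[f(x₀) + 4f(x₁) + 2f(x₂) + ... + f(xₙ)]

x_0 = 0.2500, f(x_0) = 3.500000, coefficient = 1
x_1 = 0.5625, f(x_1) = 4.125000, coefficient = 4
x_2 = 0.8750, f(x_2) = 4.750000, coefficient = 2
x_3 = 1.1875, f(x_3) = 5.375000, coefficient = 4
x_4 = 1.5000, f(x_4) = 6.000000, coefficient = 2
x_5 = 1.8125, f(x_5) = 6.625000, coefficient = 4
x_6 = 2.1250, f(x_6) = 7.250000, coefficient = 2
x_7 = 2.4375, f(x_7) = 7.875000, coefficient = 4
x_8 = 2.7500, f(x_8) = 8.500000, coefficient = 1

I ≈ (0.312500/3) × 144.000000 = 15.000000
Exact value: 15.000000
Error: 0.000000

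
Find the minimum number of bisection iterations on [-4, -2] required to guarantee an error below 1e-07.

We need (b-a)/2^n ≤ 1e-07
(-2 - (-4))/2^n ≤ 1e-07
2/2^n ≤ 1e-07
2^n ≥ 20000000
n ≥ log₂(20000000) = 24.25
n ≥ 25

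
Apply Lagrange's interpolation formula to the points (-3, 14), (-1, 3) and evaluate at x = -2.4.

Lagrange interpolation formula:
P(x) = Σ yᵢ × Lᵢ(x)
where Lᵢ(x) = Π_{j≠i} (x - xⱼ)/(xᵢ - xⱼ)

L_0(-2.4) = (-2.4 - (-1))/(-3 - (-1)) = 0.700000
L_1(-2.4) = (-2.4 - (-3))/(-1 - (-3)) = 0.300000

P(-2.4) = 14×L_0(-2.4) + 3×L_1(-2.4)
P(-2.4) = 10.700000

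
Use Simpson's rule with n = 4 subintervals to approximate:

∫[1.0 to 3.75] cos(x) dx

f(x) = cos(x)
a = 1.0, b = 3.75, n = 4
h = (b - a)/n = 0.687500

Simpson's rule: (h/3)[f(x₀) + 4f(x₁) + 2f(x₂) + ... + f(xₙ)]

x_0 = 1.0000, f(x_0) = 0.540302, coefficient = 1
x_1 = 1.6875, f(x_1) = -0.116439, coefficient = 4
x_2 = 2.3750, f(x_2) = -0.720278, coefficient = 2
x_3 = 3.0625, f(x_3) = -0.996874, coefficient = 4
x_4 = 3.7500, f(x_4) = -0.820559, coefficient = 1

I ≈ (0.687500/3) × -6.174065 = -1.414890
Exact value: -1.413032
Error: 0.001858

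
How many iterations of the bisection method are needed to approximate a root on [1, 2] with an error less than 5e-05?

We need (b-a)/2^n ≤ 5e-05
(2 - 1)/2^n ≤ 5e-05
1/2^n ≤ 5e-05
2^n ≥ 20000
n ≥ log₂(20000) = 14.29
n ≥ 15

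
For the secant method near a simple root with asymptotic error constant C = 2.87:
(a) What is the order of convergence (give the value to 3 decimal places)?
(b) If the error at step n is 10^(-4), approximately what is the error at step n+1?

(a) Secant method has superlinear convergence with order φ = (1+√5)/2 ≈ 1.618.
    This means |e_{n+1}| ≈ C|e_n|^1.618.

(b) With |e_n| = 10^(-4) and C = 2.87:
    |e_{n+1}| ≈ 2.87 × (10^(-4))^1.618 = 2.87 × 10^(-6.47)

(a) ≈ 1.618 (golden ratio); (b) |e_{n+1}| ≈ 9.677e-07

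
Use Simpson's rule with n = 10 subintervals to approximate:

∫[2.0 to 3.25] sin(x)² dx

f(x) = sin(x)²
a = 2.0, b = 3.25, n = 10
h = (b - a)/n = 0.125000

Simpson's rule: (h/3)[f(x₀) + 4f(x₁) + 2f(x₂) + ... + f(xₙ)]

x_0 = 2.0000, f(x_0) = 0.826822, coefficient = 1
x_1 = 2.1250, f(x_1) = 0.723044, coefficient = 4
x_2 = 2.2500, f(x_2) = 0.605398, coefficient = 2
x_3 = 2.3750, f(x_3) = 0.481199, coefficient = 4
x_4 = 2.5000, f(x_4) = 0.358169, coefficient = 2
x_5 = 2.6250, f(x_5) = 0.243957, coefficient = 4
x_6 = 2.7500, f(x_6) = 0.145665, coefficient = 2
x_7 = 2.8750, f(x_7) = 0.069404, coefficient = 4
x_8 = 3.0000, f(x_8) = 0.019915, coefficient = 2
x_9 = 3.1250, f(x_9) = 0.000275, coefficient = 4
x_10 = 3.2500, f(x_10) = 0.011706, coefficient = 1

I ≈ (0.125000/3) × 9.168338 = 0.382014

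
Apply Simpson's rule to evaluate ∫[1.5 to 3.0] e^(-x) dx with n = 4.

f(x) = e^(-x)
a = 1.5, b = 3.0, n = 4
h = (b - a)/n = 0.375000

Simpson's rule: (h/3)[f(x₀) + 4f(x₁) + 2f(x₂) + ... + f(xₙ)]

x_0 = 1.5000, f(x_0) = 0.223130, coefficient = 1
x_1 = 1.8750, f(x_1) = 0.153355, coefficient = 4
x_2 = 2.2500, f(x_2) = 0.105399, coefficient = 2
x_3 = 2.6250, f(x_3) = 0.072440, coefficient = 4
x_4 = 3.0000, f(x_4) = 0.049787, coefficient = 1

I ≈ (0.375000/3) × 1.386895 = 0.173362
Exact value: 0.173343
Error: 0.000019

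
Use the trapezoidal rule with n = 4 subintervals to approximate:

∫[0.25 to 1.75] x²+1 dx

f(x) = x²+1
a = 0.25, b = 1.75, n = 4
h = (b - a)/n = 0.375000

Trapezoidal rule: (h/2)[f(x₀) + 2f(x₁) + 2f(x₂) + ... + f(xₙ)]

x_0 = 0.2500, f(x_0) = 1.062500, coefficient = 1
x_1 = 0.6250, f(x_1) = 1.390625, coefficient = 2
x_2 = 1.0000, f(x_2) = 2.000000, coefficient = 2
x_3 = 1.3750, f(x_3) = 2.890625, coefficient = 2
x_4 = 1.7500, f(x_4) = 4.062500, coefficient = 1

I ≈ (0.375000/2) × 17.687500 = 3.316406
Exact value: 3.281250
Error: 0.035156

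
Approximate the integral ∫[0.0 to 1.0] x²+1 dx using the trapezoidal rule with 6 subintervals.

f(x) = x²+1
a = 0.0, b = 1.0, n = 6
h = (b - a)/n = 0.166667

Trapezoidal rule: (h/2)[f(x₀) + 2f(x₁) + 2f(x₂) + ... + f(xₙ)]

x_0 = 0.0000, f(x_0) = 1.000000, coefficient = 1
x_1 = 0.1667, f(x_1) = 1.027778, coefficient = 2
x_2 = 0.3333, f(x_2) = 1.111111, coefficient = 2
x_3 = 0.5000, f(x_3) = 1.250000, coefficient = 2
x_4 = 0.6667, f(x_4) = 1.444444, coefficient = 2
x_5 = 0.8333, f(x_5) = 1.694444, coefficient = 2
x_6 = 1.0000, f(x_6) = 2.000000, coefficient = 1

I ≈ (0.166667/2) × 16.055556 = 1.337963
Exact value: 1.333333
Error: 0.004630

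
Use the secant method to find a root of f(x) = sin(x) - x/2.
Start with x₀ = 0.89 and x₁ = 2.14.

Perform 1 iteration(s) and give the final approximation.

f(x) = sin(x) - x/2
x₀ = 0.89, x₁ = 2.14

Secant formula: x_{n+1} = x_n - f(x_n)(x_n - x_{n-1})/(f(x_n) - f(x_{n-1}))

Iteration 1:
  f(0.890000) = 0.332072
  f(2.140000) = -0.227670
  x_2 = 2.140000 - (-0.227670)×(2.140000 - 0.890000)/(-0.227670 - 0.332072)
       = 1.631574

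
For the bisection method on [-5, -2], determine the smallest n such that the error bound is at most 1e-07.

We need (b-a)/2^n ≤ 1e-07
(-2 - (-5))/2^n ≤ 1e-07
3/2^n ≤ 1e-07
2^n ≥ 30000000
n ≥ log₂(30000000) = 24.84
n ≥ 25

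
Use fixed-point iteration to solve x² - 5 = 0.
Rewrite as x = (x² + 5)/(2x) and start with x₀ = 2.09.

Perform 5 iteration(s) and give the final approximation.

Equation: x² - 5 = 0
Fixed-point form: x = (x² + 5)/(2x)
x₀ = 2.09

x_1 = g(2.090000) = 2.241172
x_2 = g(2.241172) = 2.236074
x_3 = g(2.236074) = 2.236068
x_4 = g(2.236068) = 2.236068
x_5 = g(2.236068) = 2.236068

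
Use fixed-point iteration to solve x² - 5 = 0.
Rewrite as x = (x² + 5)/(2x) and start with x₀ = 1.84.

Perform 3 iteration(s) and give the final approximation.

Equation: x² - 5 = 0
Fixed-point form: x = (x² + 5)/(2x)
x₀ = 1.84

x_1 = g(1.840000) = 2.278696
x_2 = g(2.278696) = 2.236467
x_3 = g(2.236467) = 2.236068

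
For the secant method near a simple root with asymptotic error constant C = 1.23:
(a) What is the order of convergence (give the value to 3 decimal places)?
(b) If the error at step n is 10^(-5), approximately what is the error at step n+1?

(a) Secant method has superlinear convergence with order φ = (1+√5)/2 ≈ 1.618.
    This means |e_{n+1}| ≈ C|e_n|^1.618.

(b) With |e_n| = 10^(-5) and C = 1.23:
    |e_{n+1}| ≈ 1.23 × (10^(-5))^1.618 = 1.23 × 10^(-8.09)

(a) ≈ 1.618 (golden ratio); (b) |e_{n+1}| ≈ 9.994e-09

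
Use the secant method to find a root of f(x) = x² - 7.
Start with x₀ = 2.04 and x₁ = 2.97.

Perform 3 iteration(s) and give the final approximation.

f(x) = x² - 7
x₀ = 2.04, x₁ = 2.97

Secant formula: x_{n+1} = x_n - f(x_n)(x_n - x_{n-1})/(f(x_n) - f(x_{n-1}))

Iteration 1:
  f(2.040000) = -2.838400
  f(2.970000) = 1.820900
  x_2 = 2.970000 - 1.820900×(2.970000 - 2.040000)/(1.820900 - (-2.838400))
       = 2.606547
Iteration 2:
  f(2.970000) = 1.820900
  f(2.606547) = -0.205913
  x_3 = 2.606547 - (-0.205913)×(2.606547 - 2.970000)/(-0.205913 - 1.820900)
       = 2.643472
Iteration 3:
  f(2.606547) = -0.205913
  f(2.643472) = -0.012057
  x_4 = 2.643472 - (-0.012057)×(2.643472 - 2.606547)/(-0.012057 - (-0.205913))
       = 2.645768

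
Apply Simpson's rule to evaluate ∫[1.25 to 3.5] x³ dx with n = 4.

f(x) = x³
a = 1.25, b = 3.5, n = 4
h = (b - a)/n = 0.562500

Simpson's rule: (h/3)[f(x₀) + 4f(x₁) + 2f(x₂) + ... + f(xₙ)]

x_0 = 1.2500, f(x_0) = 1.953125, coefficient = 1
x_1 = 1.8125, f(x_1) = 5.954346, coefficient = 4
x_2 = 2.3750, f(x_2) = 13.396484, coefficient = 2
x_3 = 2.9375, f(x_3) = 25.347412, coefficient = 4
x_4 = 3.5000, f(x_4) = 42.875000, coefficient = 1

I ≈ (0.562500/3) × 196.828125 = 36.905273
Exact value: 36.905273
Error: 0.000000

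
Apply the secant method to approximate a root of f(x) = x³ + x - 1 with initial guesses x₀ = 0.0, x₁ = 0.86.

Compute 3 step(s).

f(x) = x³ + x - 1
x₀ = 0.0, x₁ = 0.86

Secant formula: x_{n+1} = x_n - f(x_n)(x_n - x_{n-1})/(f(x_n) - f(x_{n-1}))

Iteration 1:
  f(0.000000) = -1.000000
  f(0.860000) = 0.496056
  x_2 = 0.860000 - 0.496056×(0.860000 - 0.000000)/(0.496056 - (-1.000000))
       = 0.574845
Iteration 2:
  f(0.860000) = 0.496056
  f(0.574845) = -0.235200
  x_3 = 0.574845 - (-0.235200)×(0.574845 - 0.860000)/(-0.235200 - 0.496056)
       = 0.666562
Iteration 3:
  f(0.574845) = -0.235200
  f(0.666562) = -0.037282
  x_4 = 0.666562 - (-0.037282)×(0.666562 - 0.574845)/(-0.037282 - (-0.235200))
       = 0.683838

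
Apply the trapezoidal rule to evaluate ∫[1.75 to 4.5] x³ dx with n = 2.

f(x) = x³
a = 1.75, b = 4.5, n = 2
h = (b - a)/n = 1.375000

Trapezoidal rule: (h/2)[f(x₀) + 2f(x₁) + 2f(x₂) + ... + f(xₙ)]

x_0 = 1.7500, f(x_0) = 5.359375, coefficient = 1
x_1 = 3.1250, f(x_1) = 30.517578, coefficient = 2
x_2 = 4.5000, f(x_2) = 91.125000, coefficient = 1

I ≈ (1.375000/2) × 157.519531 = 108.294678
Exact value: 100.170898
Error: 8.123779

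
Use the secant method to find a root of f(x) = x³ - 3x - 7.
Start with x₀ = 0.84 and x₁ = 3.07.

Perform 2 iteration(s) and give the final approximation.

f(x) = x³ - 3x - 7
x₀ = 0.84, x₁ = 3.07

Secant formula: x_{n+1} = x_n - f(x_n)(x_n - x_{n-1})/(f(x_n) - f(x_{n-1}))

Iteration 1:
  f(0.840000) = -8.927296
  f(3.070000) = 12.724443
  x_2 = 3.070000 - 12.724443×(3.070000 - 0.840000)/(12.724443 - (-8.927296))
       = 1.759458
Iteration 2:
  f(3.070000) = 12.724443
  f(1.759458) = -6.831632
  x_3 = 1.759458 - (-6.831632)×(1.759458 - 3.070000)/(-6.831632 - 12.724443)
       = 2.217277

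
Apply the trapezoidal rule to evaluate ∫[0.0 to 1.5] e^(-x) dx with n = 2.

f(x) = e^(-x)
a = 0.0, b = 1.5, n = 2
h = (b - a)/n = 0.750000

Trapezoidal rule: (h/2)[f(x₀) + 2f(x₁) + 2f(x₂) + ... + f(xₙ)]

x_0 = 0.0000, f(x_0) = 1.000000, coefficient = 1
x_1 = 0.7500, f(x_1) = 0.472367, coefficient = 2
x_2 = 1.5000, f(x_2) = 0.223130, coefficient = 1

I ≈ (0.750000/2) × 2.167863 = 0.812949
Exact value: 0.776870
Error: 0.036079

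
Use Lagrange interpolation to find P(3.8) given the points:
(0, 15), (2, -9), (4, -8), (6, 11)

Lagrange interpolation formula:
P(x) = Σ yᵢ × Lᵢ(x)
where Lᵢ(x) = Π_{j≠i} (x - xⱼ)/(xᵢ - xⱼ)

L_0(3.8) = (3.8 - 2)/(0 - 2) × (3.8 - 4)/(0 - 4) × (3.8 - 6)/(0 - 6) = -0.016500
L_1(3.8) = (3.8 - 0)/(2 - 0) × (3.8 - 4)/(2 - 4) × (3.8 - 6)/(2 - 6) = 0.104500
L_2(3.8) = (3.8 - 0)/(4 - 0) × (3.8 - 2)/(4 - 2) × (3.8 - 6)/(4 - 6) = 0.940500
L_3(3.8) = (3.8 - 0)/(6 - 0) × (3.8 - 2)/(6 - 2) × (3.8 - 4)/(6 - 4) = -0.028500

P(3.8) = 15×L_0(3.8) + (-9)×L_1(3.8) + (-8)×L_2(3.8) + 11×L_3(3.8)
P(3.8) = -9.025500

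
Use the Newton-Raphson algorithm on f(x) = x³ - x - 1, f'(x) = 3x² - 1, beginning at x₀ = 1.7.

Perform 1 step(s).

f(x) = x³ - x - 1
f'(x) = 3x² - 1
x₀ = 1.7

Newton-Raphson formula: x_{n+1} = x_n - f(x_n)/f'(x_n)

Iteration 1:
  f(1.700000) = 2.213000
  f'(1.700000) = 7.670000
  x_1 = 1.700000 - 2.213000/7.670000 = 1.411473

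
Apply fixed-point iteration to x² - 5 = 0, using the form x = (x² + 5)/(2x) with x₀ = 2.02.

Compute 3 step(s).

Equation: x² - 5 = 0
Fixed-point form: x = (x² + 5)/(2x)
x₀ = 2.02

x_1 = g(2.020000) = 2.247624
x_2 = g(2.247624) = 2.236098
x_3 = g(2.236098) = 2.236068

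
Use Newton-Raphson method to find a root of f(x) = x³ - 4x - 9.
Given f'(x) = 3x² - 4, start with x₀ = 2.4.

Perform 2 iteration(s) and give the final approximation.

f(x) = x³ - 4x - 9
f'(x) = 3x² - 4
x₀ = 2.4

Newton-Raphson formula: x_{n+1} = x_n - f(x_n)/f'(x_n)

Iteration 1:
  f(2.400000) = -4.776000
  f'(2.400000) = 13.280000
  x_1 = 2.400000 - (-4.776000)/13.280000 = 2.759639
Iteration 2:
  f(2.759639) = 0.977763
  f'(2.759639) = 18.846815
  x_2 = 2.759639 - 0.977763/18.846815 = 2.707759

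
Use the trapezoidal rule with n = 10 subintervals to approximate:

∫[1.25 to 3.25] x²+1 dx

f(x) = x²+1
a = 1.25, b = 3.25, n = 10
h = (b - a)/n = 0.200000

Trapezoidal rule: (h/2)[f(x₀) + 2f(x₁) + 2f(x₂) + ... + f(xₙ)]

x_0 = 1.2500, f(x_0) = 2.562500, coefficient = 1
x_1 = 1.4500, f(x_1) = 3.102500, coefficient = 2
x_2 = 1.6500, f(x_2) = 3.722500, coefficient = 2
x_3 = 1.8500, f(x_3) = 4.422500, coefficient = 2
x_4 = 2.0500, f(x_4) = 5.202500, coefficient = 2
x_5 = 2.2500, f(x_5) = 6.062500, coefficient = 2
x_6 = 2.4500, f(x_6) = 7.002500, coefficient = 2
x_7 = 2.6500, f(x_7) = 8.022500, coefficient = 2
x_8 = 2.8500, f(x_8) = 9.122500, coefficient = 2
x_9 = 3.0500, f(x_9) = 10.302500, coefficient = 2
x_10 = 3.2500, f(x_10) = 11.562500, coefficient = 1

I ≈ (0.200000/2) × 128.050000 = 12.805000
Exact value: 12.791667
Error: 0.013333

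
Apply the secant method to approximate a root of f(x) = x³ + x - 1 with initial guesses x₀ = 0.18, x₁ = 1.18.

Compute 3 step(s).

f(x) = x³ + x - 1
x₀ = 0.18, x₁ = 1.18

Secant formula: x_{n+1} = x_n - f(x_n)(x_n - x_{n-1})/(f(x_n) - f(x_{n-1}))

Iteration 1:
  f(0.180000) = -0.814168
  f(1.180000) = 1.823032
  x_2 = 1.180000 - 1.823032×(1.180000 - 0.180000)/(1.823032 - (-0.814168))
       = 0.488724
Iteration 2:
  f(1.180000) = 1.823032
  f(0.488724) = -0.394543
  x_3 = 0.488724 - (-0.394543)×(0.488724 - 1.180000)/(-0.394543 - 1.823032)
       = 0.611714
Iteration 3:
  f(0.488724) = -0.394543
  f(0.611714) = -0.159387
  x_4 = 0.611714 - (-0.159387)×(0.611714 - 0.488724)/(-0.159387 - (-0.394543))
       = 0.695075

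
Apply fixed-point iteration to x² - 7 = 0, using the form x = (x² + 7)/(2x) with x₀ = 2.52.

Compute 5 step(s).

Equation: x² - 7 = 0
Fixed-point form: x = (x² + 7)/(2x)
x₀ = 2.52

x_1 = g(2.520000) = 2.648889
x_2 = g(2.648889) = 2.645753
x_3 = g(2.645753) = 2.645751
x_4 = g(2.645751) = 2.645751
x_5 = g(2.645751) = 2.645751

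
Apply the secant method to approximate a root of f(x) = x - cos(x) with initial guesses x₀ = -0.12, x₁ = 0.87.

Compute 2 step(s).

f(x) = x - cos(x)
x₀ = -0.12, x₁ = 0.87

Secant formula: x_{n+1} = x_n - f(x_n)(x_n - x_{n-1})/(f(x_n) - f(x_{n-1}))

Iteration 1:
  f(-0.120000) = -1.112809
  f(0.870000) = 0.225173
  x_2 = 0.870000 - 0.225173×(0.870000 - (-0.120000))/(0.225173 - (-1.112809))
       = 0.703390
Iteration 2:
  f(0.870000) = 0.225173
  f(0.703390) = -0.059265
  x_3 = 0.703390 - (-0.059265)×(0.703390 - 0.870000)/(-0.059265 - 0.225173)
       = 0.738104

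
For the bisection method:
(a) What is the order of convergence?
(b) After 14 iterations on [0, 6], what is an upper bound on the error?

(a) Bisection has linear (order 1) convergence; the error is halved each step.

(b) Error bound = (b-a)/2^n = (6 - 0)/2^{14}
    = 6/2^{14}

(a) 1 (linear); (b) error ≤ 3.66e-04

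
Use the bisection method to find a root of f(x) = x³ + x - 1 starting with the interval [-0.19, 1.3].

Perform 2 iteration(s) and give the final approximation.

f(x) = x³ + x - 1
Initial interval: [-0.19, 1.3]

Iteration 1:
  c_1 = (-0.190000 + 1.300000)/2 = 0.555000
  f(c_1) = f(0.555000) = -0.274046
  f(a) × f(c) ≥ 0, new interval: [0.555000, 1.300000]
Iteration 2:
  c_2 = (0.555000 + 1.300000)/2 = 0.927500
  f(c_2) = f(0.927500) = 0.725388
  f(a) × f(c) < 0, new interval: [0.555000, 0.927500]

After 2 iteration(s), the approximation is c_2 = 0.927500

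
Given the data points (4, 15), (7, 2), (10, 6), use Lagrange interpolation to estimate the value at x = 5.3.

Lagrange interpolation formula:
P(x) = Σ yᵢ × Lᵢ(x)
where Lᵢ(x) = Π_{j≠i} (x - xⱼ)/(xᵢ - xⱼ)

L_0(5.3) = (5.3 - 7)/(4 - 7) × (5.3 - 10)/(4 - 10) = 0.443889
L_1(5.3) = (5.3 - 4)/(7 - 4) × (5.3 - 10)/(7 - 10) = 0.678889
L_2(5.3) = (5.3 - 4)/(10 - 4) × (5.3 - 7)/(10 - 7) = -0.122778

P(5.3) = 15×L_0(5.3) + 2×L_1(5.3) + 6×L_2(5.3)
P(5.3) = 7.279444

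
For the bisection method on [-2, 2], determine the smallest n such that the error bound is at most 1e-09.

We need (b-a)/2^n ≤ 1e-09
(2 - (-2))/2^n ≤ 1e-09
4/2^n ≤ 1e-09
2^n ≥ 4000000000
n ≥ log₂(4000000000) = 31.90
n ≥ 32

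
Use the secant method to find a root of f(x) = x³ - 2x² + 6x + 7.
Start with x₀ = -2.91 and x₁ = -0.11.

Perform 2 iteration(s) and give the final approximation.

f(x) = x³ - 2x² + 6x + 7
x₀ = -2.91, x₁ = -0.11

Secant formula: x_{n+1} = x_n - f(x_n)(x_n - x_{n-1})/(f(x_n) - f(x_{n-1}))

Iteration 1:
  f(-2.910000) = -52.038371
  f(-0.110000) = 6.314469
  x_2 = -0.110000 - 6.314469×(-0.110000 - (-2.910000))/(6.314469 - (-52.038371))
       = -0.412993
Iteration 2:
  f(-0.110000) = 6.314469
  f(-0.412993) = 4.110473
  x_3 = -0.412993 - 4.110473×(-0.412993 - (-0.110000))/(4.110473 - 6.314469)
       = -0.978078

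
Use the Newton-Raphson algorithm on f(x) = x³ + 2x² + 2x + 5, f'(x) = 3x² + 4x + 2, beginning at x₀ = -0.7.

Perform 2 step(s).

f(x) = x³ + 2x² + 2x + 5
f'(x) = 3x² + 4x + 2
x₀ = -0.7

Newton-Raphson formula: x_{n+1} = x_n - f(x_n)/f'(x_n)

Iteration 1:
  f(-0.700000) = 4.237000
  f'(-0.700000) = 0.670000
  x_1 = -0.700000 - 4.237000/0.670000 = -7.023881
Iteration 2:
  f(-7.023881) = -256.900401
  f'(-7.023881) = 121.909174
  x_2 = -7.023881 - (-256.900401)/121.909174 = -4.916571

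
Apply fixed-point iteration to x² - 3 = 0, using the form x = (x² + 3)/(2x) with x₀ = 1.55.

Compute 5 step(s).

Equation: x² - 3 = 0
Fixed-point form: x = (x² + 3)/(2x)
x₀ = 1.55

x_1 = g(1.550000) = 1.742742
x_2 = g(1.742742) = 1.732084
x_3 = g(1.732084) = 1.732051
x_4 = g(1.732051) = 1.732051
x_5 = g(1.732051) = 1.732051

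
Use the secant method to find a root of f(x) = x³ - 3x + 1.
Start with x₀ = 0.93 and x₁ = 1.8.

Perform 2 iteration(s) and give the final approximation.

f(x) = x³ - 3x + 1
x₀ = 0.93, x₁ = 1.8

Secant formula: x_{n+1} = x_n - f(x_n)(x_n - x_{n-1})/(f(x_n) - f(x_{n-1}))

Iteration 1:
  f(0.930000) = -0.985643
  f(1.800000) = 1.432000
  x_2 = 1.800000 - 1.432000×(1.800000 - 0.930000)/(1.432000 - (-0.985643))
       = 1.284688
Iteration 2:
  f(1.800000) = 1.432000
  f(1.284688) = -0.733785
  x_3 = 1.284688 - (-0.733785)×(1.284688 - 1.800000)/(-0.733785 - 1.432000)
       = 1.459280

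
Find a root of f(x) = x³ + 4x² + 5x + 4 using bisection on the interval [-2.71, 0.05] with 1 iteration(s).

f(x) = x³ + 4x² + 5x + 4
Initial interval: [-2.71, 0.05]

Iteration 1:
  c_1 = (-2.710000 + 0.050000)/2 = -1.330000
  f(c_1) = f(-1.330000) = 2.072963
  f(a) × f(c) < 0, new interval: [-2.710000, -1.330000]

After 1 iteration(s), the approximation is c_1 = -1.330000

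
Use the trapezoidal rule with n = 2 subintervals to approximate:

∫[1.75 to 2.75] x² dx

f(x) = x²
a = 1.75, b = 2.75, n = 2
h = (b - a)/n = 0.500000

Trapezoidal rule: (h/2)[f(x₀) + 2f(x₁) + 2f(x₂) + ... + f(xₙ)]

x_0 = 1.7500, f(x_0) = 3.062500, coefficient = 1
x_1 = 2.2500, f(x_1) = 5.062500, coefficient = 2
x_2 = 2.7500, f(x_2) = 7.562500, coefficient = 1

I ≈ (0.500000/2) × 20.750000 = 5.187500
Exact value: 5.145833
Error: 0.041667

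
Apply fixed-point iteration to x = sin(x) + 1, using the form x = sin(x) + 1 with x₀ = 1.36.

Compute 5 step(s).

Equation: x = sin(x) + 1
Fixed-point form: x = sin(x) + 1
x₀ = 1.36

x_1 = g(1.360000) = 1.977865
x_2 = g(1.977865) = 1.918285
x_3 = g(1.918285) = 1.940231
x_4 = g(1.940231) = 1.932532
x_5 = g(1.932532) = 1.935284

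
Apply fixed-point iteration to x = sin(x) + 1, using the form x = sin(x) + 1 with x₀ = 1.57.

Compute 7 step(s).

Equation: x = sin(x) + 1
Fixed-point form: x = sin(x) + 1
x₀ = 1.57

x_1 = g(1.570000) = 2.000000
x_2 = g(2.000000) = 1.909298
x_3 = g(1.909298) = 1.943253
x_4 = g(1.943253) = 1.931436
x_5 = g(1.931436) = 1.935671
x_6 = g(1.935671) = 1.934168
x_7 = g(1.934168) = 1.934704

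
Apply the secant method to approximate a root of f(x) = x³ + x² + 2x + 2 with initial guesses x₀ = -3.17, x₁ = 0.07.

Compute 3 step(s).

f(x) = x³ + x² + 2x + 2
x₀ = -3.17, x₁ = 0.07

Secant formula: x_{n+1} = x_n - f(x_n)(x_n - x_{n-1})/(f(x_n) - f(x_{n-1}))

Iteration 1:
  f(-3.170000) = -26.146113
  f(0.070000) = 2.145243
  x_2 = 0.070000 - 2.145243×(0.070000 - (-3.170000))/(2.145243 - (-26.146113))
       = -0.175679
Iteration 2:
  f(0.070000) = 2.145243
  f(-0.175679) = 1.674083
  x_3 = -0.175679 - 1.674083×(-0.175679 - 0.070000)/(1.674083 - 2.145243)
       = -1.048604
Iteration 3:
  f(-0.175679) = 1.674083
  f(-1.048604) = -0.150650
  x_4 = -1.048604 - (-0.150650)×(-1.048604 - (-0.175679))/(-0.150650 - 1.674083)
       = -0.976535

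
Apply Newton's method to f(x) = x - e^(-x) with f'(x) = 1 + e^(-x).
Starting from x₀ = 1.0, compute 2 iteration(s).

f(x) = x - e^(-x)
f'(x) = 1 + e^(-x)
x₀ = 1.0

Newton-Raphson formula: x_{n+1} = x_n - f(x_n)/f'(x_n)

Iteration 1:
  f(1.000000) = 0.632121
  f'(1.000000) = 1.367879
  x_1 = 1.000000 - 0.632121/1.367879 = 0.537883
Iteration 2:
  f(0.537883) = -0.046100
  f'(0.537883) = 1.583983
  x_2 = 0.537883 - (-0.046100)/1.583983 = 0.566987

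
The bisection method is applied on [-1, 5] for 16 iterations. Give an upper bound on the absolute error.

Bisection error bound: |error| ≤ (b-a)/2^n
|error| ≤ (5 - (-1))/2^16 = 6/2^16
|error| ≤ 0.0000915527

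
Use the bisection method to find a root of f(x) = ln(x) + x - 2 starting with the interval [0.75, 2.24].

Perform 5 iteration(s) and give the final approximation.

f(x) = ln(x) + x - 2
Initial interval: [0.75, 2.24]

Iteration 1:
  c_1 = (0.750000 + 2.240000)/2 = 1.495000
  f(c_1) = f(1.495000) = -0.102874
  f(a) × f(c) ≥ 0, new interval: [1.495000, 2.240000]
Iteration 2:
  c_2 = (1.495000 + 2.240000)/2 = 1.867500
  f(c_2) = f(1.867500) = 0.492101
  f(a) × f(c) < 0, new interval: [1.495000, 1.867500]
Iteration 3:
  c_3 = (1.495000 + 1.867500)/2 = 1.681250
  f(c_3) = f(1.681250) = 0.200788
  f(a) × f(c) < 0, new interval: [1.495000, 1.681250]
Iteration 4:
  c_4 = (1.495000 + 1.681250)/2 = 1.588125
  f(c_4) = f(1.588125) = 0.050679
  f(a) × f(c) < 0, new interval: [1.495000, 1.588125]
Iteration 5:
  c_5 = (1.495000 + 1.588125)/2 = 1.541563
  f(c_5) = f(1.541563) = -0.025641
  f(a) × f(c) ≥ 0, new interval: [1.541563, 1.588125]

After 5 iteration(s), the approximation is c_5 = 1.541563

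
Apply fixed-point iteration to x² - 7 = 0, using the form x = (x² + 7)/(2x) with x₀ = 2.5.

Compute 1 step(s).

Equation: x² - 7 = 0
Fixed-point form: x = (x² + 7)/(2x)
x₀ = 2.5

x_1 = g(2.500000) = 2.650000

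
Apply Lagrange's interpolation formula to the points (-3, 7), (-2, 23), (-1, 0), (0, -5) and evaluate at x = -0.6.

Lagrange interpolation formula:
P(x) = Σ yᵢ × Lᵢ(x)
where Lᵢ(x) = Π_{j≠i} (x - xⱼ)/(xᵢ - xⱼ)

L_0(-0.6) = (-0.6 - (-2))/(-3 - (-2)) × (-0.6 - (-1))/(-3 - (-1)) × (-0.6 - 0)/(-3 - 0) = 0.056000
L_1(-0.6) = (-0.6 - (-3))/(-2 - (-3)) × (-0.6 - (-1))/(-2 - (-1)) × (-0.6 - 0)/(-2 - 0) = -0.288000
L_2(-0.6) = (-0.6 - (-3))/(-1 - (-3)) × (-0.6 - (-2))/(-1 - (-2)) × (-0.6 - 0)/(-1 - 0) = 1.008000
L_3(-0.6) = (-0.6 - (-3))/(0 - (-3)) × (-0.6 - (-2))/(0 - (-2)) × (-0.6 - (-1))/(0 - (-1)) = 0.224000

P(-0.6) = 7×L_0(-0.6) + 23×L_1(-0.6) + 0×L_2(-0.6) + (-5)×L_3(-0.6)
P(-0.6) = -7.352000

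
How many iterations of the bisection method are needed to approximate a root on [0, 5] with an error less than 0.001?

We need (b-a)/2^n ≤ 0.001
(5 - 0)/2^n ≤ 0.001
5/2^n ≤ 0.001
2^n ≥ 5000
n ≥ log₂(5000) = 12.29
n ≥ 13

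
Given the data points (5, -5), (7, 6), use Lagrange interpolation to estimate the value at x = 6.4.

Lagrange interpolation formula:
P(x) = Σ yᵢ × Lᵢ(x)
where Lᵢ(x) = Π_{j≠i} (x - xⱼ)/(xᵢ - xⱼ)

L_0(6.4) = (6.4 - 7)/(5 - 7) = 0.300000
L_1(6.4) = (6.4 - 5)/(7 - 5) = 0.700000

P(6.4) = (-5)×L_0(6.4) + 6×L_1(6.4)
P(6.4) = 2.700000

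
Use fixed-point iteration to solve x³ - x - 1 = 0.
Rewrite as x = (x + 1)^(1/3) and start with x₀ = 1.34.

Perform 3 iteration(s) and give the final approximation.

Equation: x³ - x - 1 = 0
Fixed-point form: x = (x + 1)^(1/3)
x₀ = 1.34

x_1 = g(1.340000) = 1.327614
x_2 = g(1.327614) = 1.325268
x_3 = g(1.325268) = 1.324822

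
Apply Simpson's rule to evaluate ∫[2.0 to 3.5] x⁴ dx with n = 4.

f(x) = x⁴
a = 2.0, b = 3.5, n = 4
h = (b - a)/n = 0.375000

Simpson's rule: (h/3)[f(x₀) + 4f(x₁) + 2f(x₂) + ... + f(xₙ)]

x_0 = 2.0000, f(x_0) = 16.000000, coefficient = 1
x_1 = 2.3750, f(x_1) = 31.816650, coefficient = 4
x_2 = 2.7500, f(x_2) = 57.191406, coefficient = 2
x_3 = 3.1250, f(x_3) = 95.367432, coefficient = 4
x_4 = 3.5000, f(x_4) = 150.062500, coefficient = 1

I ≈ (0.375000/3) × 789.181641 = 98.647705
Exact value: 98.643750
Error: 0.003955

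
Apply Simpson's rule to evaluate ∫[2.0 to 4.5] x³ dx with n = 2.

f(x) = x³
a = 2.0, b = 4.5, n = 2
h = (b - a)/n = 1.250000

Simpson's rule: (h/3)[f(x₀) + 4f(x₁) + 2f(x₂) + ... + f(xₙ)]

x_0 = 2.0000, f(x_0) = 8.000000, coefficient = 1
x_1 = 3.2500, f(x_1) = 34.328125, coefficient = 4
x_2 = 4.5000, f(x_2) = 91.125000, coefficient = 1

I ≈ (1.250000/3) × 236.437500 = 98.515625
Exact value: 98.515625
Error: 0.000000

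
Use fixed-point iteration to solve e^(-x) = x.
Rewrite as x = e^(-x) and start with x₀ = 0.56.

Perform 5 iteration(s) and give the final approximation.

Equation: e^(-x) = x
Fixed-point form: x = e^(-x)
x₀ = 0.56

x_1 = g(0.560000) = 0.571209
x_2 = g(0.571209) = 0.564842
x_3 = g(0.564842) = 0.568450
x_4 = g(0.568450) = 0.566403
x_5 = g(0.566403) = 0.567563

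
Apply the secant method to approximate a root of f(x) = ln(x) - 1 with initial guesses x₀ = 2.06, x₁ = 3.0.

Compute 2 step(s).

f(x) = ln(x) - 1
x₀ = 2.06, x₁ = 3.0

Secant formula: x_{n+1} = x_n - f(x_n)(x_n - x_{n-1})/(f(x_n) - f(x_{n-1}))

Iteration 1:
  f(2.060000) = -0.277294
  f(3.000000) = 0.098612
  x_2 = 3.000000 - 0.098612×(3.000000 - 2.060000)/(0.098612 - (-0.277294))
       = 2.753408
Iteration 2:
  f(3.000000) = 0.098612
  f(2.753408) = 0.012839
  x_3 = 2.753408 - 0.012839×(2.753408 - 3.000000)/(0.012839 - 0.098612)
       = 2.716495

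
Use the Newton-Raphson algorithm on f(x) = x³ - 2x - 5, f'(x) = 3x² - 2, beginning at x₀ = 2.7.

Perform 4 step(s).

f(x) = x³ - 2x - 5
f'(x) = 3x² - 2
x₀ = 2.7

Newton-Raphson formula: x_{n+1} = x_n - f(x_n)/f'(x_n)

Iteration 1:
  f(2.700000) = 9.283000
  f'(2.700000) = 19.870000
  x_1 = 2.700000 - 9.283000/19.870000 = 2.232813
Iteration 2:
  f(2.232813) = 1.665964
  f'(2.232813) = 12.956366
  x_2 = 2.232813 - 1.665964/12.956366 = 2.104231
Iteration 3:
  f(2.104231) = 0.108623
  f'(2.104231) = 11.283360
  x_3 = 2.104231 - 0.108623/11.283360 = 2.094604
Iteration 4:
  f(2.094604) = 0.000584
  f'(2.094604) = 11.162095
  x_4 = 2.094604 - 0.000584/11.162095 = 2.094551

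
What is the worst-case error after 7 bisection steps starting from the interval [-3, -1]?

Bisection error bound: |error| ≤ (b-a)/2^n
|error| ≤ (-1 - (-3))/2^7 = 2/2^7
|error| ≤ 0.0156250000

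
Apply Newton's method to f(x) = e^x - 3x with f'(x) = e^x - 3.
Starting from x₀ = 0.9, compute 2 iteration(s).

f(x) = e^x - 3x
f'(x) = e^x - 3
x₀ = 0.9

Newton-Raphson formula: x_{n+1} = x_n - f(x_n)/f'(x_n)

Iteration 1:
  f(0.900000) = -0.240397
  f'(0.900000) = -0.540397
  x_1 = 0.900000 - (-0.240397)/(-0.540397) = 0.455148
Iteration 2:
  f(0.455148) = 0.210963
  f'(0.455148) = -1.423594
  x_2 = 0.455148 - 0.210963/(-1.423594) = 0.603338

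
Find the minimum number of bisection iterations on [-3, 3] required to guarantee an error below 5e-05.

We need (b-a)/2^n ≤ 5e-05
(3 - (-3))/2^n ≤ 5e-05
6/2^n ≤ 5e-05
2^n ≥ 120000
n ≥ log₂(120000) = 16.87
n ≥ 17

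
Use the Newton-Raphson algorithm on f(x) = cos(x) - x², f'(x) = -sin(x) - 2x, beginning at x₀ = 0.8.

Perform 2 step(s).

f(x) = cos(x) - x²
f'(x) = -sin(x) - 2x
x₀ = 0.8

Newton-Raphson formula: x_{n+1} = x_n - f(x_n)/f'(x_n)

Iteration 1:
  f(0.800000) = 0.056707
  f'(0.800000) = -2.317356
  x_1 = 0.800000 - 0.056707/(-2.317356) = 0.824470
Iteration 2:
  f(0.824470) = -0.000806
  f'(0.824470) = -2.383129
  x_2 = 0.824470 - (-0.000806)/(-2.383129) = 0.824132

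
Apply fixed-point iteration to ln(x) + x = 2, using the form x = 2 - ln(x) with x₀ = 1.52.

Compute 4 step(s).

Equation: ln(x) + x = 2
Fixed-point form: x = 2 - ln(x)
x₀ = 1.52

x_1 = g(1.520000) = 1.581290
x_2 = g(1.581290) = 1.541759
x_3 = g(1.541759) = 1.567076
x_4 = g(1.567076) = 1.550789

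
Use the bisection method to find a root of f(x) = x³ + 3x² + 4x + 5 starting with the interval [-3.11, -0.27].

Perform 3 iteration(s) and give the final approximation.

f(x) = x³ + 3x² + 4x + 5
Initial interval: [-3.11, -0.27]

Iteration 1:
  c_1 = (-3.110000 + (-0.270000))/2 = -1.690000
  f(c_1) = f(-1.690000) = 1.981491
  f(a) × f(c) < 0, new interval: [-3.110000, -1.690000]
Iteration 2:
  c_2 = (-3.110000 + (-1.690000))/2 = -2.400000
  f(c_2) = f(-2.400000) = -1.144000
  f(a) × f(c) ≥ 0, new interval: [-2.400000, -1.690000]
Iteration 3:
  c_3 = (-2.400000 + (-1.690000))/2 = -2.045000
  f(c_3) = f(-2.045000) = 0.813834
  f(a) × f(c) < 0, new interval: [-2.400000, -2.045000]

After 3 iteration(s), the approximation is c_3 = -2.045000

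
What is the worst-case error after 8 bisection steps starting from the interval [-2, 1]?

Bisection error bound: |error| ≤ (b-a)/2^n
|error| ≤ (1 - (-2))/2^8 = 3/2^8
|error| ≤ 0.0117187500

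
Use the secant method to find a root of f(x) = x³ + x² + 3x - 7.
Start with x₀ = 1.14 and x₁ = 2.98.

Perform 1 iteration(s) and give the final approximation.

f(x) = x³ + x² + 3x - 7
x₀ = 1.14, x₁ = 2.98

Secant formula: x_{n+1} = x_n - f(x_n)(x_n - x_{n-1})/(f(x_n) - f(x_{n-1}))

Iteration 1:
  f(1.140000) = -0.798856
  f(2.980000) = 37.283992
  x_2 = 2.980000 - 37.283992×(2.980000 - 1.140000)/(37.283992 - (-0.798856))
       = 1.178597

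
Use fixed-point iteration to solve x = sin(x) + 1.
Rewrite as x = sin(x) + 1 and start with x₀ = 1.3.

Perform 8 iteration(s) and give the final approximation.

Equation: x = sin(x) + 1
Fixed-point form: x = sin(x) + 1
x₀ = 1.3

x_1 = g(1.300000) = 1.963558
x_2 = g(1.963558) = 1.923856
x_3 = g(1.923856) = 1.938319
x_4 = g(1.938319) = 1.933220
x_5 = g(1.933220) = 1.935040
x_6 = g(1.935040) = 1.934393
x_7 = g(1.934393) = 1.934624
x_8 = g(1.934624) = 1.934542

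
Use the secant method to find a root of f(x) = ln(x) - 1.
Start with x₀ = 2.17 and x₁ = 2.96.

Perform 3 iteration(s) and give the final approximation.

f(x) = ln(x) - 1
x₀ = 2.17, x₁ = 2.96

Secant formula: x_{n+1} = x_n - f(x_n)(x_n - x_{n-1})/(f(x_n) - f(x_{n-1}))

Iteration 1:
  f(2.170000) = -0.225273
  f(2.960000) = 0.085189
  x_2 = 2.960000 - 0.085189×(2.960000 - 2.170000)/(0.085189 - (-0.225273))
       = 2.743228
Iteration 2:
  f(2.960000) = 0.085189
  f(2.743228) = 0.009135
  x_3 = 2.743228 - 0.009135×(2.743228 - 2.960000)/(0.009135 - 0.085189)
       = 2.717190
Iteration 3:
  f(2.743228) = 0.009135
  f(2.717190) = -0.000402
  x_4 = 2.717190 - (-0.000402)×(2.717190 - 2.743228)/(-0.000402 - 0.009135)
       = 2.718287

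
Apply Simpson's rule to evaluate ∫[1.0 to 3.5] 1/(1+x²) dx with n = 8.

f(x) = 1/(1+x²)
a = 1.0, b = 3.5, n = 8
h = (b - a)/n = 0.312500

Simpson's rule: (h/3)[f(x₀) + 4f(x₁) + 2f(x₂) + ... + f(xₙ)]

x_0 = 1.0000, f(x_0) = 0.500000, coefficient = 1
x_1 = 1.3125, f(x_1) = 0.367288, coefficient = 4
x_2 = 1.6250, f(x_2) = 0.274678, coefficient = 2
x_3 = 1.9375, f(x_3) = 0.210353, coefficient = 4
x_4 = 2.2500, f(x_4) = 0.164948, coefficient = 2
x_5 = 2.5625, f(x_5) = 0.132163, coefficient = 4
x_6 = 2.8750, f(x_6) = 0.107926, coefficient = 2
x_7 = 3.1875, f(x_7) = 0.089604, coefficient = 4
x_8 = 3.5000, f(x_8) = 0.075472, coefficient = 1

I ≈ (0.312500/3) × 4.868214 = 0.507106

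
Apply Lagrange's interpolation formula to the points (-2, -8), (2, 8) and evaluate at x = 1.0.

Lagrange interpolation formula:
P(x) = Σ yᵢ × Lᵢ(x)
where Lᵢ(x) = Π_{j≠i} (x - xⱼ)/(xᵢ - xⱼ)

L_0(1.0) = (1.0 - 2)/(-2 - 2) = 0.250000
L_1(1.0) = (1.0 - (-2))/(2 - (-2)) = 0.750000

P(1.0) = (-8)×L_0(1.0) + 8×L_1(1.0)
P(1.0) = 4.000000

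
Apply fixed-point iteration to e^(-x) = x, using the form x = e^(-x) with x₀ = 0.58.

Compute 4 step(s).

Equation: e^(-x) = x
Fixed-point form: x = e^(-x)
x₀ = 0.58

x_1 = g(0.580000) = 0.559898
x_2 = g(0.559898) = 0.571267
x_3 = g(0.571267) = 0.564809
x_4 = g(0.564809) = 0.568469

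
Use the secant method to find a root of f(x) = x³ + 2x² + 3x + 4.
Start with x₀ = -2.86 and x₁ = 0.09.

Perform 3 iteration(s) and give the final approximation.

f(x) = x³ + 2x² + 3x + 4
x₀ = -2.86, x₁ = 0.09

Secant formula: x_{n+1} = x_n - f(x_n)(x_n - x_{n-1})/(f(x_n) - f(x_{n-1}))

Iteration 1:
  f(-2.860000) = -11.614456
  f(0.090000) = 4.286929
  x_2 = 0.090000 - 4.286929×(0.090000 - (-2.860000))/(4.286929 - (-11.614456))
       = -0.705304
Iteration 2:
  f(0.090000) = 4.286929
  f(-0.705304) = 2.528139
  x_3 = -0.705304 - 2.528139×(-0.705304 - 0.090000)/(2.528139 - 4.286929)
       = -1.848499
Iteration 3:
  f(-0.705304) = 2.528139
  f(-1.848499) = -1.027826
  x_4 = -1.848499 - (-1.027826)×(-1.848499 - (-0.705304))/(-1.027826 - 2.528139)
       = -1.518067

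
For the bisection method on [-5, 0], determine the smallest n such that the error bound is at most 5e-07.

We need (b-a)/2^n ≤ 5e-07
(0 - (-5))/2^n ≤ 5e-07
5/2^n ≤ 5e-07
2^n ≥ 10000000
n ≥ log₂(10000000) = 23.25
n ≥ 24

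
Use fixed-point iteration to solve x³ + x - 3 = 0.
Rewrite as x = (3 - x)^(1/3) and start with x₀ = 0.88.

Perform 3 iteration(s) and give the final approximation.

Equation: x³ + x - 3 = 0
Fixed-point form: x = (3 - x)^(1/3)
x₀ = 0.88

x_1 = g(0.880000) = 1.284632
x_2 = g(1.284632) = 1.197069
x_3 = g(1.197069) = 1.217100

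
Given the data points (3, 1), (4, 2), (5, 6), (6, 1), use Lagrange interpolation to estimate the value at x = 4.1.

Lagrange interpolation formula:
P(x) = Σ yᵢ × Lᵢ(x)
where Lᵢ(x) = Π_{j≠i} (x - xⱼ)/(xᵢ - xⱼ)

L_0(4.1) = (4.1 - 4)/(3 - 4) × (4.1 - 5)/(3 - 5) × (4.1 - 6)/(3 - 6) = -0.028500
L_1(4.1) = (4.1 - 3)/(4 - 3) × (4.1 - 5)/(4 - 5) × (4.1 - 6)/(4 - 6) = 0.940500
L_2(4.1) = (4.1 - 3)/(5 - 3) × (4.1 - 4)/(5 - 4) × (4.1 - 6)/(5 - 6) = 0.104500
L_3(4.1) = (4.1 - 3)/(6 - 3) × (4.1 - 4)/(6 - 4) × (4.1 - 5)/(6 - 5) = -0.016500

P(4.1) = 1×L_0(4.1) + 2×L_1(4.1) + 6×L_2(4.1) + 1×L_3(4.1)
P(4.1) = 2.463000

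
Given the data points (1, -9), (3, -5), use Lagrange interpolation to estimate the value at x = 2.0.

Lagrange interpolation formula:
P(x) = Σ yᵢ × Lᵢ(x)
where Lᵢ(x) = Π_{j≠i} (x - xⱼ)/(xᵢ - xⱼ)

L_0(2.0) = (2.0 - 3)/(1 - 3) = 0.500000
L_1(2.0) = (2.0 - 1)/(3 - 1) = 0.500000

P(2.0) = (-9)×L_0(2.0) + (-5)×L_1(2.0)
P(2.0) = -7.000000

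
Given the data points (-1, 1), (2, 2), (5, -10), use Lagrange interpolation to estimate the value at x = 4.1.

Lagrange interpolation formula:
P(x) = Σ yᵢ × Lᵢ(x)
where Lᵢ(x) = Π_{j≠i} (x - xⱼ)/(xᵢ - xⱼ)

L_0(4.1) = (4.1 - 2)/(-1 - 2) × (4.1 - 5)/(-1 - 5) = -0.105000
L_1(4.1) = (4.1 - (-1))/(2 - (-1)) × (4.1 - 5)/(2 - 5) = 0.510000
L_2(4.1) = (4.1 - (-1))/(5 - (-1)) × (4.1 - 2)/(5 - 2) = 0.595000

P(4.1) = 1×L_0(4.1) + 2×L_1(4.1) + (-10)×L_2(4.1)
P(4.1) = -5.035000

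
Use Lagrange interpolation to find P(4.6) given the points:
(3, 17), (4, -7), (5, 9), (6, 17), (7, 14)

Lagrange interpolation formula:
P(x) = Σ yᵢ × Lᵢ(x)
where Lᵢ(x) = Π_{j≠i} (x - xⱼ)/(xᵢ - xⱼ)

L_0(4.6) = (4.6 - 4)/(3 - 4) × (4.6 - 5)/(3 - 5) × (4.6 - 6)/(3 - 6) × (4.6 - 7)/(3 - 7) = -0.033600
L_1(4.6) = (4.6 - 3)/(4 - 3) × (4.6 - 5)/(4 - 5) × (4.6 - 6)/(4 - 6) × (4.6 - 7)/(4 - 7) = 0.358400
L_2(4.6) = (4.6 - 3)/(5 - 3) × (4.6 - 4)/(5 - 4) × (4.6 - 6)/(5 - 6) × (4.6 - 7)/(5 - 7) = 0.806400
L_3(4.6) = (4.6 - 3)/(6 - 3) × (4.6 - 4)/(6 - 4) × (4.6 - 5)/(6 - 5) × (4.6 - 7)/(6 - 7) = -0.153600
L_4(4.6) = (4.6 - 3)/(7 - 3) × (4.6 - 4)/(7 - 4) × (4.6 - 5)/(7 - 5) × (4.6 - 6)/(7 - 6) = 0.022400

P(4.6) = 17×L_0(4.6) + (-7)×L_1(4.6) + 9×L_2(4.6) + 17×L_3(4.6) + 14×L_4(4.6)
P(4.6) = 1.880000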